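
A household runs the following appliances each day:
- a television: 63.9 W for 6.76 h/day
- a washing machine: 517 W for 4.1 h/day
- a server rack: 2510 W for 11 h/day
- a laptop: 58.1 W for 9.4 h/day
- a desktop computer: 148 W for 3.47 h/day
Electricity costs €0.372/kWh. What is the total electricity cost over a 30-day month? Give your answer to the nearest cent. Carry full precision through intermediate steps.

€348.43

television: 63.9 W × 6.76 h × 30 d = 12,959 Wh = 12.96 kWh
washing machine: 517 W × 4.1 h × 30 d = 63,591 Wh = 63.59 kWh
server rack: 2510 W × 11 h × 30 d = 828,300 Wh = 828.3 kWh
laptop: 58.1 W × 9.4 h × 30 d = 16,384 Wh = 16.38 kWh
desktop computer: 148 W × 3.47 h × 30 d = 15,407 Wh = 15.41 kWh
Total energy = 12.96 + 63.59 + 828.3 + 16.38 + 15.41 = 936.6 kWh
Cost = 936.6 kWh × €0.372 = €348.43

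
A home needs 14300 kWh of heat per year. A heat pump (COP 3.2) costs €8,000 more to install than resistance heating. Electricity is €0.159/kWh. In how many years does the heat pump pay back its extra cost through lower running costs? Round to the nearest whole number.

Resistance: 14300 kWh × €0.159 = €2,273.70/yr
Heat pump: 14300 / 3.2 = 4469 kWh in → × €0.159 = €710.53/yr
Annual savings = €1,563.17
Payback = €8,000 / €1,563.17 = 5.12 years

5 years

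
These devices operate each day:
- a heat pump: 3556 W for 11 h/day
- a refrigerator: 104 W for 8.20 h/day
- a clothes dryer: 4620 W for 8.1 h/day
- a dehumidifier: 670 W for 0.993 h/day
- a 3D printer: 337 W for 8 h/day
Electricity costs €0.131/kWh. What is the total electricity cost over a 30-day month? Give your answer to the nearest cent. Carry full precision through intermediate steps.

€317.36

heat pump: 3556 W × 11 h × 30 d = 1,173,480 Wh = 1,173 kWh
refrigerator: 104 W × 8.20 h × 30 d = 25,584 Wh = 25.58 kWh
clothes dryer: 4620 W × 8.1 h × 30 d = 1,122,660 Wh = 1,123 kWh
dehumidifier: 670 W × 0.993 h × 30 d = 19,959 Wh = 19.96 kWh
3D printer: 337 W × 8 h × 30 d = 80,880 Wh = 80.88 kWh
Total energy = 1,173 + 25.58 + 1,123 + 19.96 + 80.88 = 2,423 kWh
Cost = 2,423 kWh × €0.131 = €317.36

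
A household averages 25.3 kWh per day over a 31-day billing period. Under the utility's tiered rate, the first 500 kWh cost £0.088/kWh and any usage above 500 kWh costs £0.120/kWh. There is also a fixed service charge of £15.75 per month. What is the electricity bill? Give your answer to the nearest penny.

Usage = 25.3 kWh/day × 31 days = 784.3 kWh
First 500 kWh × £0.088 = £44.00
Remaining 284.3 kWh × £0.120 = £34.12
Energy charge = £78.12; + service £15.75 = £93.87

£93.87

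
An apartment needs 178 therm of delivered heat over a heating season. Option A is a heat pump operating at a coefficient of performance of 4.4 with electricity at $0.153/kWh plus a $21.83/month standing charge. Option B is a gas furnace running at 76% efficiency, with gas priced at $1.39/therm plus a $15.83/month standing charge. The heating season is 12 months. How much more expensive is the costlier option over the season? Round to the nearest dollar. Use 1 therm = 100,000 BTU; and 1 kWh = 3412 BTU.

Heat load = 178 therm × 100,000 = 17,800,000 BTU
Gas: input = 17,800,000 / 0.76 = 23,421,053 BTU = 234.2 therm → 234.2 × $1.39 = $325.55; + 12 × $15.83 standing = $515.51
Heat pump: 17,800,000 BTU / 3412 = 5,217 kWh heat; / 4.4 = 1,186 kWh in → × $0.153 = $181.41; + 12 × $21.83 standing = $443.37
Difference = |$515.51 − $443.37| = $72.15 ≈ $72

$72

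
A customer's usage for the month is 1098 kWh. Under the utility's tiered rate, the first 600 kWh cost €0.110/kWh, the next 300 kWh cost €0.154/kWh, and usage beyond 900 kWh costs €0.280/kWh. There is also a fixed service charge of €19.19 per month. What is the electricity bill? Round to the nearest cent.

€186.83

First 600 kWh × €0.110 = €66.00
Next 300 kWh × €0.154 = €46.20
Remaining 198 kWh × €0.280 = €55.44
Energy charge = €167.64; + service €19.19 = €186.83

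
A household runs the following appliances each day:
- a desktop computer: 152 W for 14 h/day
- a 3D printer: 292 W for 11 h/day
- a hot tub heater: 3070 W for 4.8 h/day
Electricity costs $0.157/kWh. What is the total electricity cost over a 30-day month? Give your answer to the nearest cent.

desktop computer: 152 W × 14 h × 30 d = 63,840 Wh = 63.84 kWh
3D printer: 292 W × 11 h × 30 d = 96,360 Wh = 96.36 kWh
hot tub heater: 3070 W × 4.8 h × 30 d = 442,080 Wh = 442.1 kWh
Total energy = 63.84 + 96.36 + 442.1 = 602.3 kWh
Cost = 602.3 kWh × $0.157 = $94.56

$94.56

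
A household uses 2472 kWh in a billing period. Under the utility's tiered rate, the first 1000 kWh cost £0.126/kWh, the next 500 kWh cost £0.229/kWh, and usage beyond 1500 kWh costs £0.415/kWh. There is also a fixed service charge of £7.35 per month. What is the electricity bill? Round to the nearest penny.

£651.23

First 1000 kWh × £0.126 = £126.00
Next 500 kWh × £0.229 = £114.50
Remaining 972 kWh × £0.415 = £403.38
Energy charge = £643.88; + service £7.35 = £651.23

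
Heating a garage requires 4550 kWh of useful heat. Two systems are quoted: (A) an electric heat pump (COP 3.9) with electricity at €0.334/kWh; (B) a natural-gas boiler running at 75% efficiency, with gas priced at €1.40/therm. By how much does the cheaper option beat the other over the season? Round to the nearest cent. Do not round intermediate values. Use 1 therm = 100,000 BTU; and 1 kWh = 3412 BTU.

Heat load = 4550 kWh × 3412 = 15,524,600 BTU
Gas: input = 15,524,600 / 0.75 = 20,699,467 BTU = 207 therm → 207 × €1.40 = €289.79
Heat pump: 15,524,600 BTU / 3412 = 4,550 kWh heat; / 3.9 = 1,167 kWh in → × €0.334 = €389.67
Difference = |€289.79 − €389.67| = €99.87

€99.87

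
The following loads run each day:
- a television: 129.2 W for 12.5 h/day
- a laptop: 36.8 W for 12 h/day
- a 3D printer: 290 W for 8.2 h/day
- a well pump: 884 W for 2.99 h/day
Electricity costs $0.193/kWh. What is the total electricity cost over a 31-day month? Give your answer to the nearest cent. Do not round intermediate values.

television: 129.2 W × 12.5 h × 31 d = 50,065 Wh = 50.06 kWh
laptop: 36.8 W × 12 h × 31 d = 13,690 Wh = 13.69 kWh
3D printer: 290 W × 8.2 h × 31 d = 73,718 Wh = 73.72 kWh
well pump: 884 W × 2.99 h × 31 d = 81,938 Wh = 81.94 kWh
Total energy = 50.06 + 13.69 + 73.72 + 81.94 = 219.4 kWh
Cost = 219.4 kWh × $0.193 = $42.35

$42.35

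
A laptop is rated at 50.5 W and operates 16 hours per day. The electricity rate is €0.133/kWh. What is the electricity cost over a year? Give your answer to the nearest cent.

Energy = 50.5 W × 16 h/day × 365 days = 294,920 Wh = 294.9 kWh
Cost = 294.9 kWh × €0.133/kWh = €39.22

€39.22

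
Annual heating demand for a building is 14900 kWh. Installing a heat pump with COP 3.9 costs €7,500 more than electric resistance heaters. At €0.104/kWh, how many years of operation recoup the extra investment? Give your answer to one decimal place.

6.5 years

Resistance: 14900 kWh × €0.104 = €1,549.60/yr
Heat pump: 14900 / 3.9 = 3821 kWh in → × €0.104 = €397.33/yr
Annual savings = €1,152.27
Payback = €7,500 / €1,152.27 = 6.51 years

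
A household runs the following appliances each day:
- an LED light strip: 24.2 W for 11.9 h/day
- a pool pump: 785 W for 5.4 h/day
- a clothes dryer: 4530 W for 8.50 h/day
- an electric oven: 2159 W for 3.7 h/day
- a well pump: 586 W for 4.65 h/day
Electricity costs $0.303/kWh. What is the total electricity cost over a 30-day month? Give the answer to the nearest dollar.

LED light strip: 24.2 W × 11.9 h × 30 d = 8,639 Wh = 8.639 kWh
pool pump: 785 W × 5.4 h × 30 d = 127,170 Wh = 127.2 kWh
clothes dryer: 4530 W × 8.50 h × 30 d = 1,155,150 Wh = 1,155 kWh
electric oven: 2159 W × 3.7 h × 30 d = 239,649 Wh = 239.6 kWh
well pump: 586 W × 4.65 h × 30 d = 81,747 Wh = 81.75 kWh
Total energy = 8.639 + 127.2 + 1,155 + 239.6 + 81.75 = 1,612 kWh
Cost = 1,612 kWh × $0.303 = $488.54 ≈ $489

$489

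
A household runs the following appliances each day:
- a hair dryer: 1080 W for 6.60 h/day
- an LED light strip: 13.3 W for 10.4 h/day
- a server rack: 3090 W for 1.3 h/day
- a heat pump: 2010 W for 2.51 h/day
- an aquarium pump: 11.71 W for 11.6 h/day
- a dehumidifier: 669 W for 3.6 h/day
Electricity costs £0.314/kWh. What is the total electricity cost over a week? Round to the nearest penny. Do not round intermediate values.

hair dryer: 1080 W × 6.60 h × 7 d = 49,896 Wh = 49.9 kWh
LED light strip: 13.3 W × 10.4 h × 7 d = 968 Wh = 0.9682 kWh
server rack: 3090 W × 1.3 h × 7 d = 28,119 Wh = 28.12 kWh
heat pump: 2010 W × 2.51 h × 7 d = 35,316 Wh = 35.32 kWh
aquarium pump: 11.71 W × 11.6 h × 7 d = 951 Wh = 0.9509 kWh
dehumidifier: 669 W × 3.6 h × 7 d = 16,859 Wh = 16.86 kWh
Total energy = 49.9 + 0.9682 + 28.12 + 35.32 + 0.9509 + 16.86 = 132.1 kWh
Cost = 132.1 kWh × £0.314 = £41.48

£41.48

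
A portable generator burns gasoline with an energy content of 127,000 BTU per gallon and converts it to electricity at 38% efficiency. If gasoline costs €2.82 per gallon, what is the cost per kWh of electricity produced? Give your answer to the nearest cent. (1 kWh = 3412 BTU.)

Electrical output per gallon = 127,000 BTU × 0.38 / 3412 BTU/kWh = 14.14 kWh
Cost per kWh = €2.82 / 14.14 kWh = €0.199

€0.20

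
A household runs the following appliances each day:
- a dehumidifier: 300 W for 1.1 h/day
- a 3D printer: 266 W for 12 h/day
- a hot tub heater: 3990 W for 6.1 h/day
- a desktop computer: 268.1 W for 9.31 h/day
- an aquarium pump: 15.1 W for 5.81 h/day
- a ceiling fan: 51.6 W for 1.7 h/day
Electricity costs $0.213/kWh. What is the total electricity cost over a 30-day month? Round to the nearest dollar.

dehumidifier: 300 W × 1.1 h × 30 d = 9,900 Wh = 9.9 kWh
3D printer: 266 W × 12 h × 30 d = 95,760 Wh = 95.76 kWh
hot tub heater: 3990 W × 6.1 h × 30 d = 730,170 Wh = 730.2 kWh
desktop computer: 268.1 W × 9.31 h × 30 d = 74,880 Wh = 74.88 kWh
aquarium pump: 15.1 W × 5.81 h × 30 d = 2,632 Wh = 2.632 kWh
ceiling fan: 51.6 W × 1.7 h × 30 d = 2,632 Wh = 2.632 kWh
Total energy = 9.9 + 95.76 + 730.2 + 74.88 + 2.632 + 2.632 = 916 kWh
Cost = 916 kWh × $0.213 = $195.10 ≈ $195

$195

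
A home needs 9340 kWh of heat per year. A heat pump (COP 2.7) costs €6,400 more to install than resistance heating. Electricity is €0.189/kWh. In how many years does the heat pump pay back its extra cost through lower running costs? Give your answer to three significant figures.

Resistance: 9340 kWh × €0.189 = €1,765.26/yr
Heat pump: 9340 / 2.7 = 3459 kWh in → × €0.189 = €653.80/yr
Annual savings = €1,111.46
Payback = €6,400 / €1,111.46 = 5.76 years

5.76 years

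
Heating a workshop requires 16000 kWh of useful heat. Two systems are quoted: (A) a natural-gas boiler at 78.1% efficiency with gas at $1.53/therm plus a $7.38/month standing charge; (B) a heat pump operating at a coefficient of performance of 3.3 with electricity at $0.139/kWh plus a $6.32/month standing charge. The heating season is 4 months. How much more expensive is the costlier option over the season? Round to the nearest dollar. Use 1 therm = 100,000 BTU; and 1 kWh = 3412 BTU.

$400

Heat load = 16000 kWh × 3412 = 54,592,000 BTU
Gas: input = 54,592,000 / 0.781 = 69,900,128 BTU = 699 therm → 699 × $1.53 = $1,069.47; + 4 × $7.38 standing = $1,098.99
Heat pump: 54,592,000 BTU / 3412 = 16,000 kWh heat; / 3.3 = 4,848 kWh in → × $0.139 = $673.94; + 4 × $6.32 standing = $699.22
Difference = |$1,098.99 − $699.22| = $399.77 ≈ $400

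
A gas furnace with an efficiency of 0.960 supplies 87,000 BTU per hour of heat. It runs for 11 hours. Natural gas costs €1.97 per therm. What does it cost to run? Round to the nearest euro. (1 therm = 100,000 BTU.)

Heat delivered = 87,000 BTU/h × 11 h = 957,000 BTU
Gas input = 957,000 / 0.960 = 996,875 BTU
= 996,875 / 100,000 = 9.969 therm
Cost = 9.969 × €1.97/therm = €19.64 ≈ €20

€20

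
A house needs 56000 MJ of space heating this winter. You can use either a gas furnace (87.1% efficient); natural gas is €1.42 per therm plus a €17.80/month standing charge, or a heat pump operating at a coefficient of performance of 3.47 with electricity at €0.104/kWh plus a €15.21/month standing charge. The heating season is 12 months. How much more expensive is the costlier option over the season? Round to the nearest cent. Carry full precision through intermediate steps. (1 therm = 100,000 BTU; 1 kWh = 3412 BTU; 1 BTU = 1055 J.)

Heat load = 56000 MJ = 56,000,000,000 J / 1055 = 53,080,569 BTU
Gas: input = 53,080,569 / 0.871 = 60,942,100 BTU = 609.4 therm → 609.4 × €1.42 = €865.38; + 12 × €17.80 standing = €1,078.98
Heat pump: 53,080,569 BTU / 3412 = 15,560 kWh heat; / 3.47 = 4,483 kWh in → × €0.104 = €466.26; + 12 × €15.21 standing = €648.78
Difference = |€1,078.98 − €648.78| = €430.20

€430.20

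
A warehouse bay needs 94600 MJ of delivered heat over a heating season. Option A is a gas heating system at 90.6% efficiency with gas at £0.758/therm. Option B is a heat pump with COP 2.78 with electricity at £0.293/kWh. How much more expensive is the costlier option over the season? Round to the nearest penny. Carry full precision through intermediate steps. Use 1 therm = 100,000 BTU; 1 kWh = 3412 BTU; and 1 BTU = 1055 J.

Heat load = 94600 MJ = 94,600,000,000 J / 1055 = 89,668,246 BTU
Gas: input = 89,668,246 / 0.906 = 98,971,574 BTU = 989.7 therm → 989.7 × £0.758 = £750.20
Heat pump: 89,668,246 BTU / 3412 = 26,280 kWh heat; / 2.78 = 9,453 kWh in → × £0.293 = £2,769.83
Difference = |£750.20 − £2,769.83| = £2,019.62

£2019.62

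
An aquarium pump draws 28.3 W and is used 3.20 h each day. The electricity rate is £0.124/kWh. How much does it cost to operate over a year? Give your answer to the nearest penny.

£4.10

Energy = 28.3 W × 3.20 h/day × 365 days = 33,054 Wh = 33.05 kWh
Cost = 33.05 kWh × £0.124/kWh = £4.10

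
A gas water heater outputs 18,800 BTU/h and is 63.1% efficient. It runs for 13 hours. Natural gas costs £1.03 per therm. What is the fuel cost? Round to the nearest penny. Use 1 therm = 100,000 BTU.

£3.99

Heat delivered = 18,800 BTU/h × 13 h = 244,400 BTU
Gas input = 244,400 / 0.631 = 387,322 BTU
= 387,322 / 100,000 = 3.873 therm
Cost = 3.873 × £1.03/therm = £3.99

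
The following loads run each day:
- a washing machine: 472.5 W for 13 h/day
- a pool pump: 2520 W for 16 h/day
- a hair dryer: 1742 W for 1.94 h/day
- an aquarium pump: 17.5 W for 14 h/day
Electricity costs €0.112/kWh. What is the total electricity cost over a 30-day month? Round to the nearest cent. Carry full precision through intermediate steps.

€168.29

washing machine: 472.5 W × 13 h × 30 d = 184,275 Wh = 184.3 kWh
pool pump: 2520 W × 16 h × 30 d = 1,209,600 Wh = 1,210 kWh
hair dryer: 1742 W × 1.94 h × 30 d = 101,384 Wh = 101.4 kWh
aquarium pump: 17.5 W × 14 h × 30 d = 7,350 Wh = 7.35 kWh
Total energy = 184.3 + 1,210 + 101.4 + 7.35 = 1,503 kWh
Cost = 1,503 kWh × €0.112 = €168.29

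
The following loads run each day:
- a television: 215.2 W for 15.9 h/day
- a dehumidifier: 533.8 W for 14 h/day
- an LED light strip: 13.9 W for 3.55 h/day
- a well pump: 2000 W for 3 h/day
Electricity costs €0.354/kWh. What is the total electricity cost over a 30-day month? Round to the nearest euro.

€180

television: 215.2 W × 15.9 h × 30 d = 102,650 Wh = 102.7 kWh
dehumidifier: 533.8 W × 14 h × 30 d = 224,196 Wh = 224.2 kWh
LED light strip: 13.9 W × 3.55 h × 30 d = 1,480 Wh = 1.48 kWh
well pump: 2000 W × 3 h × 30 d = 180,000 Wh = 180 kWh
Total energy = 102.7 + 224.2 + 1.48 + 180 = 508.3 kWh
Cost = 508.3 kWh × €0.354 = €179.95 ≈ €180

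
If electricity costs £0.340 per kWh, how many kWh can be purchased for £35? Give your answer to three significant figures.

£35 / £0.340 per kWh = 102.9 kWh

103 kWh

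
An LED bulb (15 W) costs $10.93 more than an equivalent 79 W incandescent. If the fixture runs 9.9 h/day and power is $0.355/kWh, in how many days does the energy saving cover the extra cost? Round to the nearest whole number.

Power saved = 79 − 15 = 64 W
Daily energy saved = 64 W × 9.9 h = 633.6 Wh = 0.6336 kWh
Daily savings = 0.6336 × $0.355 = $0.2249
Payback = $10.93 / $0.2249 per day = 48.59 days

49 days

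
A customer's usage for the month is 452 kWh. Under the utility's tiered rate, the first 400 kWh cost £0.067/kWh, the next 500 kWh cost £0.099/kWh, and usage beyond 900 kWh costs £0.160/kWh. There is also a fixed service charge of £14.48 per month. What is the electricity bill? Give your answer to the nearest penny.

First 400 kWh × £0.067 = £26.80
Next 52 kWh × £0.099 = £5.15
Remaining tier: 0 kWh (not reached)
Energy charge = £31.95; + service £14.48 = £46.43

£46.43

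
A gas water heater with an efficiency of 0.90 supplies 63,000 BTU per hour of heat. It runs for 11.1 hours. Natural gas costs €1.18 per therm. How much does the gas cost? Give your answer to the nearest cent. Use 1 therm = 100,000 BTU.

Heat delivered = 63,000 BTU/h × 11.1 h = 699,300 BTU
Gas input = 699,300 / 0.90 = 777,000 BTU
= 777,000 / 100,000 = 7.77 therm
Cost = 7.77 × €1.18/therm = €9.17

€9.17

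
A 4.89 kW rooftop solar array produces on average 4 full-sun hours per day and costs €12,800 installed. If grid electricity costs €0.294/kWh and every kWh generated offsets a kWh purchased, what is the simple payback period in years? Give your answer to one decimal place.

Daily generation = 4.89 kW × 4 h = 19.56 kWh
Annual generation = 19.56 × 365 = 7139.4 kWh
Annual savings = 7139.4 × €0.294 = €2,098.98
Payback = €12,800 / €2,098.98 = 6.1 years

6.1 years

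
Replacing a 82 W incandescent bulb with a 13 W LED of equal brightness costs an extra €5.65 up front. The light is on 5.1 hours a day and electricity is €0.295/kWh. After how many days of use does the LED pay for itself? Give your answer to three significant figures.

54.4 days

Power saved = 82 − 13 = 69 W
Daily energy saved = 69 W × 5.1 h = 351.9 Wh = 0.3519 kWh
Daily savings = 0.3519 × €0.295 = €0.1038
Payback = €5.65 / €0.1038 per day = 54.43 days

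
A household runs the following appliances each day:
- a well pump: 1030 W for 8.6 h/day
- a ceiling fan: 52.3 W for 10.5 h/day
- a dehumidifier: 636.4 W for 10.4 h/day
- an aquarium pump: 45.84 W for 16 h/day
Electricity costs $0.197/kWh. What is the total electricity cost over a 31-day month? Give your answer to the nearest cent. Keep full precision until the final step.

well pump: 1030 W × 8.6 h × 31 d = 274,598 Wh = 274.6 kWh
ceiling fan: 52.3 W × 10.5 h × 31 d = 17,024 Wh = 17.02 kWh
dehumidifier: 636.4 W × 10.4 h × 31 d = 205,175 Wh = 205.2 kWh
aquarium pump: 45.84 W × 16 h × 31 d = 22,737 Wh = 22.74 kWh
Total energy = 274.6 + 17.02 + 205.2 + 22.74 = 519.5 kWh
Cost = 519.5 kWh × $0.197 = $102.35

$102.35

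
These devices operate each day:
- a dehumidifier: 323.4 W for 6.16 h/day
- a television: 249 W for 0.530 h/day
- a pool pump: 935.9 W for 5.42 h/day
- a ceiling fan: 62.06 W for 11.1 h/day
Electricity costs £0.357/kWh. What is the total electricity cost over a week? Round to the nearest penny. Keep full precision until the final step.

£19.71

dehumidifier: 323.4 W × 6.16 h × 7 d = 13,945 Wh = 13.95 kWh
television: 249 W × 0.530 h × 7 d = 924 Wh = 0.9238 kWh
pool pump: 935.9 W × 5.42 h × 7 d = 35,508 Wh = 35.51 kWh
ceiling fan: 62.06 W × 11.1 h × 7 d = 4,822 Wh = 4.822 kWh
Total energy = 13.95 + 0.9238 + 35.51 + 4.822 = 55.2 kWh
Cost = 55.2 kWh × £0.357 = £19.71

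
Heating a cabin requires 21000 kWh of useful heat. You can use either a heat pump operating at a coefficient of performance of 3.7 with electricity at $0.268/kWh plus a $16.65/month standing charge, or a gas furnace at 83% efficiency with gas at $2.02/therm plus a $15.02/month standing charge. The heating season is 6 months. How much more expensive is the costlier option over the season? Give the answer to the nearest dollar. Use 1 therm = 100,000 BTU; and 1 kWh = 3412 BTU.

$213

Heat load = 21000 kWh × 3412 = 71,652,000 BTU
Gas: input = 71,652,000 / 0.83 = 86,327,711 BTU = 863.3 therm → 863.3 × $2.02 = $1,743.82; + 6 × $15.02 standing = $1,833.94
Heat pump: 71,652,000 BTU / 3412 = 21,000 kWh heat; / 3.7 = 5,676 kWh in → × $0.268 = $1,521.08; + 6 × $16.65 standing = $1,620.98
Difference = |$1,833.94 − $1,620.98| = $212.96 ≈ $213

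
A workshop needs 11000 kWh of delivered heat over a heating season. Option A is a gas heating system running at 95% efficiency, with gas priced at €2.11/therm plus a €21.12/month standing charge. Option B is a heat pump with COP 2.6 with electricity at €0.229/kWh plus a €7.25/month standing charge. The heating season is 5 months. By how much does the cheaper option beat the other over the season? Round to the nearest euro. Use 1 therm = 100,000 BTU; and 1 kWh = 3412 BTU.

€66

Heat load = 11000 kWh × 3412 = 37,532,000 BTU
Gas: input = 37,532,000 / 0.95 = 39,507,368 BTU = 395.1 therm → 395.1 × €2.11 = €833.61; + 5 × €21.12 standing = €939.21
Heat pump: 37,532,000 BTU / 3412 = 11,000 kWh heat; / 2.6 = 4,231 kWh in → × €0.229 = €968.85; + 5 × €7.25 standing = €1,005.10
Difference = |€939.21 − €1,005.10| = €65.89 ≈ €66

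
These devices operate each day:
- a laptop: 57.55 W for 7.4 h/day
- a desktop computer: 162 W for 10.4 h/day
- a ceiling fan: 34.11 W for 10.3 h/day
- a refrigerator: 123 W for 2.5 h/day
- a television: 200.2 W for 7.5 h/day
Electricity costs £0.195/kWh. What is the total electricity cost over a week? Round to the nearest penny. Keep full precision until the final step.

£5.83

laptop: 57.55 W × 7.4 h × 7 d = 2,981 Wh = 2.981 kWh
desktop computer: 162 W × 10.4 h × 7 d = 11,794 Wh = 11.79 kWh
ceiling fan: 34.11 W × 10.3 h × 7 d = 2,459 Wh = 2.459 kWh
refrigerator: 123 W × 2.5 h × 7 d = 2,152 Wh = 2.152 kWh
television: 200.2 W × 7.5 h × 7 d = 10,510 Wh = 10.51 kWh
Total energy = 2.981 + 11.79 + 2.459 + 2.152 + 10.51 = 29.9 kWh
Cost = 29.9 kWh × £0.195 = £5.83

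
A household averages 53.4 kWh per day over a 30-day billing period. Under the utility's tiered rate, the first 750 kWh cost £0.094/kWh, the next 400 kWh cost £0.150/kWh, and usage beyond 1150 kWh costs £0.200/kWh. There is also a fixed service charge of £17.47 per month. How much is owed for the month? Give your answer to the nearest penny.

Usage = 53.4 kWh/day × 30 days = 1602 kWh
First 750 kWh × £0.094 = £70.50
Next 400 kWh × £0.150 = £60.00
Remaining 452 kWh × £0.200 = £90.40
Energy charge = £220.90; + service £17.47 = £238.37

£238.37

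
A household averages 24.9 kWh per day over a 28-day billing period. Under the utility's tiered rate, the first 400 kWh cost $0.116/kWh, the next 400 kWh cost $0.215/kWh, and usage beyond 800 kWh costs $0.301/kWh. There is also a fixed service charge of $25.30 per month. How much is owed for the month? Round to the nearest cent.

$135.60

Usage = 24.9 kWh/day × 28 days = 697.2 kWh
First 400 kWh × $0.116 = $46.40
Next 297.2 kWh × $0.215 = $63.90
Remaining tier: 0 kWh (not reached)
Energy charge = $110.30; + service $25.30 = $135.60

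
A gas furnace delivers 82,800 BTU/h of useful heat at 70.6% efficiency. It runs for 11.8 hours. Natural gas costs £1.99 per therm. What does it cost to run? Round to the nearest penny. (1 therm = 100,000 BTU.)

£27.54

Heat delivered = 82,800 BTU/h × 11.8 h = 977,040 BTU
Gas input = 977,040 / 0.706 = 1,383,909 BTU
= 1,383,909 / 100,000 = 13.84 therm
Cost = 13.84 × £1.99/therm = £27.54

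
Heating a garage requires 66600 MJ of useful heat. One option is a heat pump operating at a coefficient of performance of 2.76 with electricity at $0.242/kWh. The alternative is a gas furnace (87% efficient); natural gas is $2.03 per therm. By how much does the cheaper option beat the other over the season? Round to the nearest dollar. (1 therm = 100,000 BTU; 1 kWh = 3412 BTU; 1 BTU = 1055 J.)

$149

Heat load = 66600 MJ = 66,600,000,000 J / 1055 = 63,127,962 BTU
Gas: input = 63,127,962 / 0.87 = 72,560,876 BTU = 725.6 therm → 725.6 × $2.03 = $1,472.99
Heat pump: 63,127,962 BTU / 3412 = 18,500 kWh heat; / 2.76 = 6,704 kWh in → × $0.242 = $1,622.25
Difference = |$1,472.99 − $1,622.25| = $149.27 ≈ $149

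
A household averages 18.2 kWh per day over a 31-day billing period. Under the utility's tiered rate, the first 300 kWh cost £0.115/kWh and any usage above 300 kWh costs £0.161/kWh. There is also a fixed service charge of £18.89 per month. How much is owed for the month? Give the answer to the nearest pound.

Usage = 18.2 kWh/day × 31 days = 564.2 kWh
First 300 kWh × £0.115 = £34.50
Remaining 264.2 kWh × £0.161 = £42.54
Energy charge = £77.04; + service £18.89 = £95.93 ≈ £96

£96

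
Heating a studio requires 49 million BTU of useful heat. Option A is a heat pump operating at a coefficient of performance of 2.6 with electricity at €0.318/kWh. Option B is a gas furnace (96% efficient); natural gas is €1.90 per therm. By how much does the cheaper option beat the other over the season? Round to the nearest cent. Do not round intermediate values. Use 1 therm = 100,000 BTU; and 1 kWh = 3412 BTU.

€786.68

Heat load = 49 × 10⁶ BTU = 49,000,000 BTU
Gas: input = 49,000,000 / 0.96 = 51,041,667 BTU = 510.4 therm → 510.4 × €1.90 = €969.79
Heat pump: 49,000,000 BTU / 3412 = 14,360 kWh heat; / 2.6 = 5,523 kWh in → × €0.318 = €1,756.47
Difference = |€969.79 − €1,756.47| = €786.68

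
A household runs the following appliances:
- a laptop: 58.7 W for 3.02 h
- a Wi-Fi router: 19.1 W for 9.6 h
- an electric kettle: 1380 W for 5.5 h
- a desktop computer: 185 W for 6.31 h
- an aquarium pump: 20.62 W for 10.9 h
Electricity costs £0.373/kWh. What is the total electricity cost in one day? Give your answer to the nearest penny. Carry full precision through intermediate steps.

laptop: 58.7 W × 3.02 h = 177 Wh = 0.1773 kWh
Wi-Fi router: 19.1 W × 9.6 h = 183 Wh = 0.1834 kWh
electric kettle: 1380 W × 5.5 h = 7,590 Wh = 7.59 kWh
desktop computer: 185 W × 6.31 h = 1,167 Wh = 1.167 kWh
aquarium pump: 20.62 W × 10.9 h = 225 Wh = 0.2248 kWh
Total energy = 0.1773 + 0.1834 + 7.59 + 1.167 + 0.2248 = 9.343 kWh
Cost = 9.343 kWh × £0.373 = £3.48

£3.48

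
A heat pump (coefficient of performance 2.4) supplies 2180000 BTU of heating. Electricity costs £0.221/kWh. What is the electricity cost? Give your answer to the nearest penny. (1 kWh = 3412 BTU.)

£58.83

Heat delivered = 2,180,000 BTU / 3412 = 638.9 kWh
Electrical input = 638.9 kWh / 2.4 = 266.2 kWh
Cost = 266.2 × £0.221/kWh = £58.83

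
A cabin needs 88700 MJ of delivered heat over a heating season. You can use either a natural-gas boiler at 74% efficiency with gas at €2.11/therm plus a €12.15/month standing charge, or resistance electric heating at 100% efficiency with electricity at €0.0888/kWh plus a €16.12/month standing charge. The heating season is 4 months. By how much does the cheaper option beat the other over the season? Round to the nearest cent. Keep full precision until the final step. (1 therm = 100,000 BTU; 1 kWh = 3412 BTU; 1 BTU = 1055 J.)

Heat load = 88700 MJ = 88,700,000,000 J / 1055 = 84,075,829 BTU
Gas: input = 84,075,829 / 0.74 = 113,615,986 BTU = 1,136 therm → 1,136 × €2.11 = €2,397.30; + 4 × €12.15 standing = €2,445.90
Electric: 84,075,829 BTU / 3412 = 24,640 kWh → × €0.0888 = €2,188.14; + 4 × €16.12 standing = €2,252.62
Difference = |€2,445.90 − €2,252.62| = €193.28

€193.28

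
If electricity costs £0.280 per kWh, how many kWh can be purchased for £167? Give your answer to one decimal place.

£167 / £0.280 per kWh = 596.4 kWh

596.4 kWh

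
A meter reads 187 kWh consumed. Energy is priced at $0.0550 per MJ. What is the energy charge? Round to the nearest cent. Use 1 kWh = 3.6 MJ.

$37.03

187 kWh × (3.6 MJ/kWh) = 673.2 MJ
Cost = 673.2 MJ × $0.0550/MJ = $37.03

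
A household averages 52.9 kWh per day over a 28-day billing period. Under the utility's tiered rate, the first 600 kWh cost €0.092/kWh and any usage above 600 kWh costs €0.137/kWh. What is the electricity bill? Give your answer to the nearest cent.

€175.92

Usage = 52.9 kWh/day × 28 days = 1481.2 kWh
First 600 kWh × €0.092 = €55.20
Remaining 881.2 kWh × €0.137 = €120.72
Total = €175.92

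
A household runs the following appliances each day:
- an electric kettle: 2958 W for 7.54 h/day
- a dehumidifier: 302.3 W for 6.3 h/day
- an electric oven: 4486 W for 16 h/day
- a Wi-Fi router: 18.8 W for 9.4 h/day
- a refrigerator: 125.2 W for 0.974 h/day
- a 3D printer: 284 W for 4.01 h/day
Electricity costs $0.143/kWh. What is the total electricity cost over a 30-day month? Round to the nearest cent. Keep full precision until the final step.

$417.94

electric kettle: 2958 W × 7.54 h × 30 d = 669,100 Wh = 669.1 kWh
dehumidifier: 302.3 W × 6.3 h × 30 d = 57,135 Wh = 57.13 kWh
electric oven: 4486 W × 16 h × 30 d = 2,153,280 Wh = 2,153 kWh
Wi-Fi router: 18.8 W × 9.4 h × 30 d = 5,302 Wh = 5.302 kWh
refrigerator: 125.2 W × 0.974 h × 30 d = 3,658 Wh = 3.658 kWh
3D printer: 284 W × 4.01 h × 30 d = 34,165 Wh = 34.17 kWh
Total energy = 669.1 + 57.13 + 2,153 + 5.302 + 3.658 + 34.17 = 2,923 kWh
Cost = 2,923 kWh × $0.143 = $417.94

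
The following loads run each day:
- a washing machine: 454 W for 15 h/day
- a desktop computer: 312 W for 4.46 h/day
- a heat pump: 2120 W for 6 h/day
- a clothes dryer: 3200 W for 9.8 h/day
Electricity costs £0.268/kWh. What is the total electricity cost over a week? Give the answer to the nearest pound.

£98

washing machine: 454 W × 15 h × 7 d = 47,670 Wh = 47.67 kWh
desktop computer: 312 W × 4.46 h × 7 d = 9,741 Wh = 9.741 kWh
heat pump: 2120 W × 6 h × 7 d = 89,040 Wh = 89.04 kWh
clothes dryer: 3200 W × 9.8 h × 7 d = 219,520 Wh = 219.5 kWh
Total energy = 47.67 + 9.741 + 89.04 + 219.5 = 366 kWh
Cost = 366 kWh × £0.268 = £98.08 ≈ £98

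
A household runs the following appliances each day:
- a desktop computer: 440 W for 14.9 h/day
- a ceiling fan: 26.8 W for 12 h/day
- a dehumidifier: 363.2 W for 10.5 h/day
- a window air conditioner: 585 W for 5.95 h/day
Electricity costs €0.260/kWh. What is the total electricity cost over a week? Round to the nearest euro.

desktop computer: 440 W × 14.9 h × 7 d = 45,892 Wh = 45.89 kWh
ceiling fan: 26.8 W × 12 h × 7 d = 2,251 Wh = 2.251 kWh
dehumidifier: 363.2 W × 10.5 h × 7 d = 26,695 Wh = 26.7 kWh
window air conditioner: 585 W × 5.95 h × 7 d = 24,365 Wh = 24.37 kWh
Total energy = 45.89 + 2.251 + 26.7 + 24.37 = 99.2 kWh
Cost = 99.2 kWh × €0.260 = €25.79 ≈ €26

€26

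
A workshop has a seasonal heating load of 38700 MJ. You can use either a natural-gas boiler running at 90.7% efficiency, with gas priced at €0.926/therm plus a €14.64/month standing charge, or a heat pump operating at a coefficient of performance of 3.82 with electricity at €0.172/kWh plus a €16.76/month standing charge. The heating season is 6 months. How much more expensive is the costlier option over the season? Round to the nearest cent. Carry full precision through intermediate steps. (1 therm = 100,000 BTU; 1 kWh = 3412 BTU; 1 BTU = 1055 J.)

€122.29

Heat load = 38700 MJ = 38,700,000,000 J / 1055 = 36,682,464 BTU
Gas: input = 36,682,464 / 0.907 = 40,443,731 BTU = 404.4 therm → 404.4 × €0.926 = €374.51; + 6 × €14.64 standing = €462.35
Heat pump: 36,682,464 BTU / 3412 = 10,750 kWh heat; / 3.82 = 2,814 kWh in → × €0.172 = €484.08; + 6 × €16.76 standing = €584.64
Difference = |€462.35 − €584.64| = €122.29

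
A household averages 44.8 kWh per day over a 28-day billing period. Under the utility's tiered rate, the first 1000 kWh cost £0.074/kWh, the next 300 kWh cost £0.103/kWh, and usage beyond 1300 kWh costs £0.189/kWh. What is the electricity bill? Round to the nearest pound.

£100

Usage = 44.8 kWh/day × 28 days = 1254.4 kWh
First 1000 kWh × £0.074 = £74.00
Next 254.4 kWh × £0.103 = £26.20
Remaining tier: 0 kWh (not reached)
Total = £100.20 ≈ £100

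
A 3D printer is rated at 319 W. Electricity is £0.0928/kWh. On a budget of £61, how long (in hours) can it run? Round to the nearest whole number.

Energy budget = £61 / £0.0928 per kWh = 657.3 kWh = 657,328 Wh
Runtime = 657,328 Wh / 319 W = 2,061 h

2061 h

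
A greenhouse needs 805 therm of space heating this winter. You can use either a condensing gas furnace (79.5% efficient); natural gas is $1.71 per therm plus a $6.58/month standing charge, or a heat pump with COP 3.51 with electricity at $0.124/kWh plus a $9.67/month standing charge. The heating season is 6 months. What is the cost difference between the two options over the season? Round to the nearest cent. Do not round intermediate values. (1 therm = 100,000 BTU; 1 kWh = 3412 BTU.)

Heat load = 805 therm × 100,000 = 80,500,000 BTU
Gas: input = 80,500,000 / 0.795 = 101,257,862 BTU = 1,013 therm → 1,013 × $1.71 = $1,731.51; + 6 × $6.58 standing = $1,770.99
Heat pump: 80,500,000 BTU / 3412 = 23,590 kWh heat; / 3.51 = 6,722 kWh in → × $0.124 = $833.49; + 6 × $9.67 standing = $891.51
Difference = |$1,770.99 − $891.51| = $879.48

$879.48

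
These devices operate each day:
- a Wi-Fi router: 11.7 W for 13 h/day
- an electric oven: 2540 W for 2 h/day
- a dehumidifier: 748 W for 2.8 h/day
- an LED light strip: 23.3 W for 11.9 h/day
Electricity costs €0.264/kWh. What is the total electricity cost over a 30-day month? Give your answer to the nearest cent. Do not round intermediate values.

€60.22

Wi-Fi router: 11.7 W × 13 h × 30 d = 4,563 Wh = 4.563 kWh
electric oven: 2540 W × 2 h × 30 d = 152,400 Wh = 152.4 kWh
dehumidifier: 748 W × 2.8 h × 30 d = 62,832 Wh = 62.83 kWh
LED light strip: 23.3 W × 11.9 h × 30 d = 8,318 Wh = 8.318 kWh
Total energy = 4.563 + 152.4 + 62.83 + 8.318 = 228.1 kWh
Cost = 228.1 kWh × €0.264 = €60.22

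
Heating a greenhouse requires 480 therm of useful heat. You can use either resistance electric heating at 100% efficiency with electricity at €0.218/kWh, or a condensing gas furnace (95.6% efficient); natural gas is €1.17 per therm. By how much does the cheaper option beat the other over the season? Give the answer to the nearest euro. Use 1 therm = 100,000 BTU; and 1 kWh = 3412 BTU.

€2479

Heat load = 480 therm × 100,000 = 48,000,000 BTU
Gas: input = 48,000,000 / 0.956 = 50,209,205 BTU = 502.1 therm → 502.1 × €1.17 = €587.45
Electric: 48,000,000 BTU / 3412 = 14,070 kWh → × €0.218 = €3,066.82
Difference = |€587.45 − €3,066.82| = €2,479.38 ≈ €2479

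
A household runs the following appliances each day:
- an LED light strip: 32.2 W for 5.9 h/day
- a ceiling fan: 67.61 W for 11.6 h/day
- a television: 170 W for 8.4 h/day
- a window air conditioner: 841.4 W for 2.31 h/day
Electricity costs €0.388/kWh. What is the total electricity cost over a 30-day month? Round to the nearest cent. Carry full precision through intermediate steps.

€50.59

LED light strip: 32.2 W × 5.9 h × 30 d = 5,699 Wh = 5.699 kWh
ceiling fan: 67.61 W × 11.6 h × 30 d = 23,528 Wh = 23.53 kWh
television: 170 W × 8.4 h × 30 d = 42,840 Wh = 42.84 kWh
window air conditioner: 841.4 W × 2.31 h × 30 d = 58,309 Wh = 58.31 kWh
Total energy = 5.699 + 23.53 + 42.84 + 58.31 = 130.4 kWh
Cost = 130.4 kWh × €0.388 = €50.59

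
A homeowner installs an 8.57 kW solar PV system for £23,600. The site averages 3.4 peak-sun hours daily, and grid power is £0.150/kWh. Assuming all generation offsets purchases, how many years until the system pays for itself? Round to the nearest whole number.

15 years

Daily generation = 8.57 kW × 3.4 h = 29.14 kWh
Annual generation = 29.14 × 365 = 10635 kWh
Annual savings = 10635 × £0.150 = £1,595.31
Payback = £23,600 / £1,595.31 = 14.8 years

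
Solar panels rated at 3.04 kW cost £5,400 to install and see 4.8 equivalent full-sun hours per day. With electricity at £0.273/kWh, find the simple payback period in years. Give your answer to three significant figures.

3.71 years

Daily generation = 3.04 kW × 4.8 h = 14.59 kWh
Annual generation = 14.59 × 365 = 5326.1 kWh
Annual savings = 5326.1 × £0.273 = £1,454.02
Payback = £5,400 / £1,454.02 = 3.71 years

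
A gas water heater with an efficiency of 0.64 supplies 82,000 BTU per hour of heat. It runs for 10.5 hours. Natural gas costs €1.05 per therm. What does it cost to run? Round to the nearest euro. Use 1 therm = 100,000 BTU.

Heat delivered = 82,000 BTU/h × 10.5 h = 861,000 BTU
Gas input = 861,000 / 0.64 = 1,345,312 BTU
= 1,345,312 / 100,000 = 13.45 therm
Cost = 13.45 × €1.05/therm = €14.13 ≈ €14

€14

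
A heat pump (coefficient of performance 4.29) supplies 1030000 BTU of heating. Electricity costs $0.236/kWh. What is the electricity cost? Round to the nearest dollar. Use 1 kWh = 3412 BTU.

Heat delivered = 1,030,000 BTU / 3412 = 301.9 kWh
Electrical input = 301.9 kWh / 4.29 = 70.37 kWh
Cost = 70.37 × $0.236/kWh = $16.61 ≈ $17

$17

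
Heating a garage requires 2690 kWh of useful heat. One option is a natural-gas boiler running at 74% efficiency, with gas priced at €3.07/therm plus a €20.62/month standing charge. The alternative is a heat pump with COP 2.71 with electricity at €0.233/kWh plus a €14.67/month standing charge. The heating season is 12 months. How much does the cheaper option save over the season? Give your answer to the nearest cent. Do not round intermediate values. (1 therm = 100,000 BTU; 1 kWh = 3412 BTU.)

Heat load = 2690 kWh × 3412 = 9,178,280 BTU
Gas: input = 9,178,280 / 0.74 = 12,403,081 BTU = 124 therm → 124 × €3.07 = €380.77; + 12 × €20.62 standing = €628.21
Heat pump: 9,178,280 BTU / 3412 = 2,690 kWh heat; / 2.71 = 992.6 kWh in → × €0.233 = €231.28; + 12 × €14.67 standing = €407.32
Difference = |€628.21 − €407.32| = €220.89

€220.89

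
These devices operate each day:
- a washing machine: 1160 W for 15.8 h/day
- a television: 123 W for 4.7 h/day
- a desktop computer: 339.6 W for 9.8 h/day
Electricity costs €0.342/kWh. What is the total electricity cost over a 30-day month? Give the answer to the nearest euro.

washing machine: 1160 W × 15.8 h × 30 d = 549,840 Wh = 549.8 kWh
television: 123 W × 4.7 h × 30 d = 17,343 Wh = 17.34 kWh
desktop computer: 339.6 W × 9.8 h × 30 d = 99,842 Wh = 99.84 kWh
Total energy = 549.8 + 17.34 + 99.84 = 667 kWh
Cost = 667 kWh × €0.342 = €228.12 ≈ €228

€228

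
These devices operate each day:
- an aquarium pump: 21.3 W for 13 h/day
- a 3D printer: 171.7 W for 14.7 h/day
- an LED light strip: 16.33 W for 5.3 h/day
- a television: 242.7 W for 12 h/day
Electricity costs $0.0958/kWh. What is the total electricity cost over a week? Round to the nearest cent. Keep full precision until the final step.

aquarium pump: 21.3 W × 13 h × 7 d = 1,938 Wh = 1.938 kWh
3D printer: 171.7 W × 14.7 h × 7 d = 17,668 Wh = 17.67 kWh
LED light strip: 16.33 W × 5.3 h × 7 d = 606 Wh = 0.6058 kWh
television: 242.7 W × 12 h × 7 d = 20,387 Wh = 20.39 kWh
Total energy = 1.938 + 17.67 + 0.6058 + 20.39 = 40.6 kWh
Cost = 40.6 kWh × $0.0958 = $3.89

$3.89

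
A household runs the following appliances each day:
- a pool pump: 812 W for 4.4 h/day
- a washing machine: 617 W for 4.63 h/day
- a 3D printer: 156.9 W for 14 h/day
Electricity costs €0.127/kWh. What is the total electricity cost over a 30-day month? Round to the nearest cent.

pool pump: 812 W × 4.4 h × 30 d = 107,184 Wh = 107.2 kWh
washing machine: 617 W × 4.63 h × 30 d = 85,701 Wh = 85.7 kWh
3D printer: 156.9 W × 14 h × 30 d = 65,898 Wh = 65.9 kWh
Total energy = 107.2 + 85.7 + 65.9 = 258.8 kWh
Cost = 258.8 kWh × €0.127 = €32.87

€32.87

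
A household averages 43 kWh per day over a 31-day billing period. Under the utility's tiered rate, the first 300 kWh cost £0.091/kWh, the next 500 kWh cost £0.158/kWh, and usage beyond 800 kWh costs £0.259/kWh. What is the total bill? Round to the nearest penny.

£244.35

Usage = 43 kWh/day × 31 days = 1333 kWh
First 300 kWh × £0.091 = £27.30
Next 500 kWh × £0.158 = £79.00
Remaining 533 kWh × £0.259 = £138.05
Total = £244.35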